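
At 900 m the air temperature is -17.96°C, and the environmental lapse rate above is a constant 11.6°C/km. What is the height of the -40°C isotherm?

Height above start = (-17.96 − (-40)) / 11.6 = 1.9 km
Altitude = 900 m + 1900 m = 2800 m

2800 m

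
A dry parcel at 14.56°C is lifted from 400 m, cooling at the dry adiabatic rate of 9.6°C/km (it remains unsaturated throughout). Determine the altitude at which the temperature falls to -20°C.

Height above start = (14.56 − (-20)) / 9.6 = 3.6 km
Altitude = 400 m + 3600 m = 4000 m

4000 m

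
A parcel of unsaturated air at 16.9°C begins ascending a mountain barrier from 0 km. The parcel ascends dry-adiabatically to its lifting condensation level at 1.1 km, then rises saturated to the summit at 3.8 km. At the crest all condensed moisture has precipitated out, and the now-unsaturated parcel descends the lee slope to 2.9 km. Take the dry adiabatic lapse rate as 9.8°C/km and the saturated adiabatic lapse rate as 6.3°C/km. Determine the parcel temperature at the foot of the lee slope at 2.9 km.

0–1100 m, dry: Δz = 1.1 km ⇒ ΔT = -10.78°C; T = 6.12°C
1100–3800 m, saturated: Δz = 2.7 km ⇒ ΔT = -17.01°C; T = -10.89°C
3800–2900 m, dry descent: Δz = 0.9 km ⇒ ΔT = +8.82°C; T = -2.07°C

-2.07°C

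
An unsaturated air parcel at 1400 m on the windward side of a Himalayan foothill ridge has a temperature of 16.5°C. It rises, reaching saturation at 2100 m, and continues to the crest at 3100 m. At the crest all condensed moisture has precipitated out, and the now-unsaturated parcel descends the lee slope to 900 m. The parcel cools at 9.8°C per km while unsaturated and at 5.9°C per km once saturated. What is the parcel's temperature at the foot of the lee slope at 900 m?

From 1400 m to 2100 m (dry): cools by 9.8 × 0.7 = 6.86°C, giving 9.64°C.
From 2100 m to 3100 m (saturated): cools by 5.9 × 1 = 5.9°C, giving 3.74°C.
From 3100 m to 900 m (dry descent): warms by 9.8 × 2.2 = 21.56°C, giving 25.3°C.

25.3°C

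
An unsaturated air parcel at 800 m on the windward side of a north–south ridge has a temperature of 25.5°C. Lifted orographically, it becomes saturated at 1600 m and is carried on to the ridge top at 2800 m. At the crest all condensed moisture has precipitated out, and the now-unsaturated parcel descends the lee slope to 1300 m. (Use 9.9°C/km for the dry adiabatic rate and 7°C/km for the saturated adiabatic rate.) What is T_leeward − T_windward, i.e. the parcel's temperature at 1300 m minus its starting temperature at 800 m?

-1.47°C

800–1600 m, dry: Δz = 0.8 km ⇒ ΔT = -7.92°C; T = 17.58°C
1600–2800 m, saturated: Δz = 1.2 km ⇒ ΔT = -8.4°C; T = 9.18°C
2800–1300 m, dry descent: Δz = 1.5 km ⇒ ΔT = +14.85°C; T = 24.03°C
Net change vs windward start: 24.03 − 25.5 = -1.47°C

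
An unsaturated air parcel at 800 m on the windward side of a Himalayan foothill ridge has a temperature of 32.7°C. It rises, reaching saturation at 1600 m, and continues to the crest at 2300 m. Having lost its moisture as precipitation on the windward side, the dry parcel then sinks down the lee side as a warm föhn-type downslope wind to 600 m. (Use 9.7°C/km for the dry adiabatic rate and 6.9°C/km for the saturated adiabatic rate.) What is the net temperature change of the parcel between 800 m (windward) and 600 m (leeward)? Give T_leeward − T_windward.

From 800 m to 1600 m (dry): cools by 9.7 × 0.8 = 7.76°C, giving 24.94°C.
From 1600 m to 2300 m (saturated): cools by 6.9 × 0.7 = 4.83°C, giving 20.11°C.
From 2300 m to 600 m (dry descent): warms by 9.7 × 1.7 = 16.49°C, giving 36.6°C.
Net change vs windward start: 36.6 − 32.7 = +3.9°C

+3.9°C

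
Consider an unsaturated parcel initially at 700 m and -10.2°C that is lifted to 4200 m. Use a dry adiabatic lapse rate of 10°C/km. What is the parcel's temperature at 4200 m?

700–4200 m, dry adiabatic: Δz = 3.5 km ⇒ ΔT = -35°C; T = -45.2°C

-45.2°C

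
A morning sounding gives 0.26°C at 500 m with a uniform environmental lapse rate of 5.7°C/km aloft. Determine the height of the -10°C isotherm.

Height above start = (0.26 − (-10)) / 5.7 = 1.8 km
Altitude = 500 m + 1800 m = 2300 m

2300 m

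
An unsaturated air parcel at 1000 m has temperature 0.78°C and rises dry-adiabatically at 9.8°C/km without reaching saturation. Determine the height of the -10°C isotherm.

2100 m

Height above start = (0.78 − (-10)) / 9.8 = 1.1 km
Altitude = 1000 m + 1100 m = 2100 m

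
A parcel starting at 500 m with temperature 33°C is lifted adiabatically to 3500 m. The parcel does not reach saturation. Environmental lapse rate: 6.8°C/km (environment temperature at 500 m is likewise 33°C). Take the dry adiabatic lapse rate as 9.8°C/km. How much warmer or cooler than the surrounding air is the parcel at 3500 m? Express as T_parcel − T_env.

Parcel:
  Dry to 3500 m: -9.8 × 3 km = -29.4°C, so T = 3.6°C.
Environment:
  Environment to 3500 m: -6.8 × 3 km = -20.4°C, so T = 12.6°C.
T_parcel − T_env = 3.6 − 12.6 = -9°C

-9°C (parcel cooler than environment)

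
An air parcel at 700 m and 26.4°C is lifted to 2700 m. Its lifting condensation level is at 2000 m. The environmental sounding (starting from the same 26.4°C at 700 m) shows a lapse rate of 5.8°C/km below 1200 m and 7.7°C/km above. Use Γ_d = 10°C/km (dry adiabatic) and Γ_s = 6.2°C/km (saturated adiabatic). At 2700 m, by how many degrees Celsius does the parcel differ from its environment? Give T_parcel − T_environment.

-2.89°C (parcel cooler than environment)

Parcel:
  700–2000 m, dry: Δz = 1.3 km ⇒ ΔT = -13°C; T = 13.4°C
  2000–2700 m, saturated: Δz = 0.7 km ⇒ ΔT = -4.34°C; T = 9.06°C
Environment:
  700–1200 m, environment, lower layer: Δz = 0.5 km ⇒ ΔT = -2.9°C; T = 23.5°C
  1200–2700 m, environment, upper layer: Δz = 1.5 km ⇒ ΔT = -11.55°C; T = 11.95°C
T_parcel − T_env = 9.06 − 11.95 = -2.89°C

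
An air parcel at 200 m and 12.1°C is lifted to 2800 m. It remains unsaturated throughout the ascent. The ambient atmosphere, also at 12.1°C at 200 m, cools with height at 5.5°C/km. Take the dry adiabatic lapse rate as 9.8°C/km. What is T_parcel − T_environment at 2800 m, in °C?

Parcel:
  200 → 2800 m (dry, 9.8°C/km): ΔT = -9.8 × 2.6 = -25.48°C → T = -13.38°C
Environment:
  200 → 2800 m (environment, 5.5°C/km): ΔT = -5.5 × 2.6 = -14.3°C → T = -2.2°C
T_parcel − T_env = -13.38 − (-2.2) = -11.18°C

-11.18°C (parcel cooler than environment)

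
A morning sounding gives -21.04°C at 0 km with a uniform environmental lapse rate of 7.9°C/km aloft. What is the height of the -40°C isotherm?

Height above start = (-21.04 − (-40)) / 7.9 = 2.4 km
Altitude = 0 m + 2400 m = 2400 m

2.4 km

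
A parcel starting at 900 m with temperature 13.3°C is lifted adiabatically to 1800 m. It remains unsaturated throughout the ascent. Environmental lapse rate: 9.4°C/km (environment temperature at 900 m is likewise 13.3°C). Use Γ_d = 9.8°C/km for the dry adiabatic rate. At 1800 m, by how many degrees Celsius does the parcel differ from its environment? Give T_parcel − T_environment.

Parcel:
  900 → 1800 m (dry, 9.8°C/km): ΔT = -9.8 × 0.9 = -8.82°C → T = 4.48°C
Environment:
  900 → 1800 m (environment, 9.4°C/km): ΔT = -9.4 × 0.9 = -8.46°C → T = 4.84°C
T_parcel − T_env = 4.48 − 4.84 = -0.36°C

-0.36°C (parcel cooler than environment)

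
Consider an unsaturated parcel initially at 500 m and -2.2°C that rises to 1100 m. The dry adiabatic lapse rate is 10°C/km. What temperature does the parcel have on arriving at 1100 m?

-8.2°C

500 → 1100 m (dry adiabatic, 10°C/km): ΔT = -10 × 0.6 = -6°C → T = -8.2°C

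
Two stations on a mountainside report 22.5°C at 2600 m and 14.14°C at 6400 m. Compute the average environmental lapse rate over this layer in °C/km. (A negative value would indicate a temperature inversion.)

2.2°C/km

Γ = −ΔT/Δz = (22.5 − 14.14) / (6400 − 2600) m
  = 8.36°C / 3.8 km = 2.2°C/km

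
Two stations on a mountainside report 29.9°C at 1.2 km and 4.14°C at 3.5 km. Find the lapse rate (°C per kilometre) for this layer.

Γ = −ΔT/Δz = (29.9 − 4.14) / (3500 − 1200) m
  = 25.76°C / 2.3 km = 11.2°C/km

11.2°C/km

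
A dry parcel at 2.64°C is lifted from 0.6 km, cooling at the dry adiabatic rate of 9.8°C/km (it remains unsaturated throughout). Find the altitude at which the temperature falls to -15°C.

Height above start = (2.64 − (-15)) / 9.8 = 1.8 km
Altitude = 600 m + 1800 m = 2400 m

2.4 km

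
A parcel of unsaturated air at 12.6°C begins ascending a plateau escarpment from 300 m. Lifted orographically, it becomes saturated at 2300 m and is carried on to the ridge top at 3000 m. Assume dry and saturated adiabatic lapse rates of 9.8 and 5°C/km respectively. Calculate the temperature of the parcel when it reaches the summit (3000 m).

-10.5°C

From 300 m to 2300 m (dry): cools by 9.8 × 2 = 19.6°C, giving -7°C.
From 2300 m to 3000 m (saturated): cools by 5 × 0.7 = 3.5°C, giving -10.5°C.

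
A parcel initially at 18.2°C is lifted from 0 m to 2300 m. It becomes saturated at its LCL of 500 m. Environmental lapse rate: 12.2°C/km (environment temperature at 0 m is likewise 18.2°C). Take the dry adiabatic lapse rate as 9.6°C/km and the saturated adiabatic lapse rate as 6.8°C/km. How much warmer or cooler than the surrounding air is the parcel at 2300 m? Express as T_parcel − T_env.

Parcel:
  0 → 500 m (dry, 9.6°C/km): ΔT = -9.6 × 0.5 = -4.8°C → T = 13.4°C
  500 → 2300 m (saturated, 6.8°C/km): ΔT = -6.8 × 1.8 = -12.24°C → T = 1.16°C
Environment:
  0 → 2300 m (environment, 12.2°C/km): ΔT = -12.2 × 2.3 = -28.06°C → T = -9.86°C
T_parcel − T_env = 1.16 − (-9.86) = +11.02°C

+11.02°C (parcel warmer than environment)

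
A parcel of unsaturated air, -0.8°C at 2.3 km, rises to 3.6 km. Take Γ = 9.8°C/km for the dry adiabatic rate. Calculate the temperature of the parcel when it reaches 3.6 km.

2300 → 3600 m (dry adiabatic, 9.8°C/km): ΔT = -9.8 × 1.3 = -12.74°C → T = -13.54°C

-13.54°C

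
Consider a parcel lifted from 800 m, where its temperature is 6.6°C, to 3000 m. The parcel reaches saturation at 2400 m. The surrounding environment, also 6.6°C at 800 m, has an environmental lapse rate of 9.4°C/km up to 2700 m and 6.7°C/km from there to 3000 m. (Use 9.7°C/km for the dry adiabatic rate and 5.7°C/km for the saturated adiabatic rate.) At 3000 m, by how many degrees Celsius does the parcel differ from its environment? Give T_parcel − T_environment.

Parcel:
  800 → 2400 m (dry, 9.7°C/km): ΔT = -9.7 × 1.6 = -15.52°C → T = -8.92°C
  2400 → 3000 m (saturated, 5.7°C/km): ΔT = -5.7 × 0.6 = -3.42°C → T = -12.34°C
Environment:
  800 → 2700 m (environment, lower layer, 9.4°C/km): ΔT = -9.4 × 1.9 = -17.86°C → T = -11.26°C
  2700 → 3000 m (environment, upper layer, 6.7°C/km): ΔT = -6.7 × 0.3 = -2.01°C → T = -13.27°C
T_parcel − T_env = -12.34 − (-13.27) = +0.93°C

+0.93°C (parcel warmer than environment)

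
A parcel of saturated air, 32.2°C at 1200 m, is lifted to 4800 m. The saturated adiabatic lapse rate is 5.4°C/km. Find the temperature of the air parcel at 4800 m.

Saturated adiabatic to 4800 m: -5.4 × 3.6 km = -19.44°C, so T = 12.76°C.

12.76°C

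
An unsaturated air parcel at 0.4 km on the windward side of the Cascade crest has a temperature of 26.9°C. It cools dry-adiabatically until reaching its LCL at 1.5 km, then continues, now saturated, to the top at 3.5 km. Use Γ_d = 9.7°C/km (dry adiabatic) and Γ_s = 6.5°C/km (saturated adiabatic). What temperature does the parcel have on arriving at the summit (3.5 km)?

3.23°C

From 400 m to 1500 m (dry): cools by 9.7 × 1.1 = 10.67°C, giving 16.23°C.
From 1500 m to 3500 m (saturated): cools by 6.5 × 2 = 13°C, giving 3.23°C.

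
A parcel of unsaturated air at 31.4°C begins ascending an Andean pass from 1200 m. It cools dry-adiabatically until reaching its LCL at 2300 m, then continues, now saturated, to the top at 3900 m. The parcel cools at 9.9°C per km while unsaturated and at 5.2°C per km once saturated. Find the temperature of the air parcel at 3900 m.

12.19°C

1200–2300 m, dry: Δz = 1.1 km ⇒ ΔT = -10.89°C; T = 20.51°C
2300–3900 m, saturated: Δz = 1.6 km ⇒ ΔT = -8.32°C; T = 12.19°C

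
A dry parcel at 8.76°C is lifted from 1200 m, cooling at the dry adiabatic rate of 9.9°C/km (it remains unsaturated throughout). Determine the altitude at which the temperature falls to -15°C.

Height above start = (8.76 − (-15)) / 9.9 = 2.4 km
Altitude = 1200 m + 2400 m = 3600 m

3600 m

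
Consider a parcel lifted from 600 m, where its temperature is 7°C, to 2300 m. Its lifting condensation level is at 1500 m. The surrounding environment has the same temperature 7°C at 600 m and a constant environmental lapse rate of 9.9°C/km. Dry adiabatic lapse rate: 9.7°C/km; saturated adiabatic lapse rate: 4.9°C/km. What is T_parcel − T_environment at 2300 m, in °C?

+4.18°C (parcel warmer than environment)

Parcel:
  Dry to 1500 m: -9.7 × 0.9 km = -8.73°C, so T = -1.73°C.
  Saturated to 2300 m: -4.9 × 0.8 km = -3.92°C, so T = -5.65°C.
Environment:
  Environment to 2300 m: -9.9 × 1.7 km = -16.83°C, so T = -9.83°C.
T_parcel − T_env = -5.65 − (-9.83) = +4.18°C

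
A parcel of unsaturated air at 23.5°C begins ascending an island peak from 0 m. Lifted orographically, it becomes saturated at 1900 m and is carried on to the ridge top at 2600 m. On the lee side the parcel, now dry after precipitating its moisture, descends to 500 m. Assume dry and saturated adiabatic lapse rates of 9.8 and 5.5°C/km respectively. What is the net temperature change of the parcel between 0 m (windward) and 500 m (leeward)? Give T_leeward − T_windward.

From 0 m to 1900 m (dry): cools by 9.8 × 1.9 = 18.62°C, giving 4.88°C.
From 1900 m to 2600 m (saturated): cools by 5.5 × 0.7 = 3.85°C, giving 1.03°C.
From 2600 m to 500 m (dry descent): warms by 9.8 × 2.1 = 20.58°C, giving 21.61°C.
Net change vs windward start: 21.61 − 23.5 = -1.89°C

-1.89°C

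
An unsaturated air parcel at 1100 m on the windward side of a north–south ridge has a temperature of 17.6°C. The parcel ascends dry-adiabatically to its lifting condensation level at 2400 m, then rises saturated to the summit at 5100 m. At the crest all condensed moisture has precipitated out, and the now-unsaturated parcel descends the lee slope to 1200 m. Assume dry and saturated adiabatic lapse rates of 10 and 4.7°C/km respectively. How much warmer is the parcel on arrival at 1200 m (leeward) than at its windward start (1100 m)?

+13.31°C

1100 → 2400 m (dry, 10°C/km): ΔT = -10 × 1.3 = -13°C → T = 4.6°C
2400 → 5100 m (saturated, 4.7°C/km): ΔT = -4.7 × 2.7 = -12.69°C → T = -8.09°C
5100 → 1200 m (dry descent, 10°C/km): ΔT = +10 × 3.9 = +39°C → T = 30.91°C
Net change vs windward start: 30.91 − 17.6 = +13.31°C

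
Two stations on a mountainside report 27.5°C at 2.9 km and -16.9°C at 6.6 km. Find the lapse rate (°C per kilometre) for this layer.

12°C/km

Γ = −ΔT/Δz = (27.5 − (-16.9)) / (6600 − 2900) m
  = 44.4°C / 3.7 km = 12°C/km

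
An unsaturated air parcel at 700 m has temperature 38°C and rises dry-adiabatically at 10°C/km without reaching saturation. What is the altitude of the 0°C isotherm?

Height above start = (38 − 0) / 10 = 3.8 km
Altitude = 700 m + 3800 m = 4500 m

4500 m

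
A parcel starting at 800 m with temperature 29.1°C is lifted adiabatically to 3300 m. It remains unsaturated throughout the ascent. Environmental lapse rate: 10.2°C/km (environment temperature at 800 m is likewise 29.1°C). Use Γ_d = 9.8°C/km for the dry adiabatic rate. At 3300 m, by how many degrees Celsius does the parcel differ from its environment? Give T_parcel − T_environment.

Parcel:
  Dry to 3300 m: -9.8 × 2.5 km = -24.5°C, so T = 4.6°C.
Environment:
  Environment to 3300 m: -10.2 × 2.5 km = -25.5°C, so T = 3.6°C.
T_parcel − T_env = 4.6 − 3.6 = +1°C

+1°C (parcel warmer than environment)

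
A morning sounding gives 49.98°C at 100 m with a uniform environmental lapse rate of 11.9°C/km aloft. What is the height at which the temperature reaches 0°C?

Height above start = (49.98 − 0) / 11.9 = 4.2 km
Altitude = 100 m + 4200 m = 4300 m

4300 m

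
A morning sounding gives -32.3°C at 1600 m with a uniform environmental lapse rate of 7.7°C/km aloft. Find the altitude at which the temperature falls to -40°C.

2600 m

Height above start = (-32.3 − (-40)) / 7.7 = 1 km
Altitude = 1600 m + 1000 m = 2600 m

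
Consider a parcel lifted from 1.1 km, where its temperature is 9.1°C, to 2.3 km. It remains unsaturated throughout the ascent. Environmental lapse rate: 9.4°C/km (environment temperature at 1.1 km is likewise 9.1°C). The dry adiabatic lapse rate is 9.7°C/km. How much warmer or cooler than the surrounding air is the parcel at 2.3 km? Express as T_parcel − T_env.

-0.36°C (parcel cooler than environment)

Parcel:
  1100–2300 m, dry: Δz = 1.2 km ⇒ ΔT = -11.64°C; T = -2.54°C
Environment:
  1100–2300 m, environment: Δz = 1.2 km ⇒ ΔT = -11.28°C; T = -2.18°C
T_parcel − T_env = -2.54 − (-2.18) = -0.36°C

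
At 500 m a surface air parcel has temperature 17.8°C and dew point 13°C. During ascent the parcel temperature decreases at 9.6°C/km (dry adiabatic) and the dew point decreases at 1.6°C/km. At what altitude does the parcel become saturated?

T and T_d converge at 9.6 − 1.6 = 8°C per km
Height above start = (17.8 − 13) / 8 = 0.6 km
LCL altitude = 500 m + 600 m = 1100 m

1100 m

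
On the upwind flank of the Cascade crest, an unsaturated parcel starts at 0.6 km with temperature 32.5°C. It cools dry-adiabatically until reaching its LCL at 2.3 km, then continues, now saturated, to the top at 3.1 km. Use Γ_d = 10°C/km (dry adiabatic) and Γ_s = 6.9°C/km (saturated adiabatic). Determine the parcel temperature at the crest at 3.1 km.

9.98°C

From 600 m to 2300 m (dry): cools by 10 × 1.7 = 17°C, giving 15.5°C.
From 2300 m to 3100 m (saturated): cools by 6.9 × 0.8 = 5.52°C, giving 9.98°C.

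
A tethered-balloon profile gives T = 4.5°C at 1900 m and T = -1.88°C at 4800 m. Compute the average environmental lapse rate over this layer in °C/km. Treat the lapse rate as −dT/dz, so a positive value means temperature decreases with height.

2.2°C/km

Γ = −ΔT/Δz = (4.5 − (-1.88)) / (4800 − 1900) m
  = 6.38°C / 2.9 km = 2.2°C/km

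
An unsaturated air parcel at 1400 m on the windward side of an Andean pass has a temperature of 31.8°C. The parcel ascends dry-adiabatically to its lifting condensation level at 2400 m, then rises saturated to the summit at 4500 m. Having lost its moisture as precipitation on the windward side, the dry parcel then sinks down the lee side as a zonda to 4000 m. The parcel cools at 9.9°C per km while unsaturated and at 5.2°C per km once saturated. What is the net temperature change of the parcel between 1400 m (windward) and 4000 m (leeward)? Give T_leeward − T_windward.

-15.87°C

From 1400 m to 2400 m (dry): cools by 9.9 × 1 = 9.9°C, giving 21.9°C.
From 2400 m to 4500 m (saturated): cools by 5.2 × 2.1 = 10.92°C, giving 10.98°C.
From 4500 m to 4000 m (dry descent): warms by 9.9 × 0.5 = 4.95°C, giving 15.93°C.
Net change vs windward start: 15.93 − 31.8 = -15.87°C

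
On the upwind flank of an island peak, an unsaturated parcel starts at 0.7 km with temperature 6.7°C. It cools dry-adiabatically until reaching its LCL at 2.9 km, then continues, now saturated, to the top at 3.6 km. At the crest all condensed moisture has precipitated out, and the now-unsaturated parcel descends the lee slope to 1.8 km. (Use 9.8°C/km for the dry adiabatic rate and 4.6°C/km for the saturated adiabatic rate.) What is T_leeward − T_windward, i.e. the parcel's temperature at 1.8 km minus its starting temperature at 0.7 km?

-7.14°C

From 700 m to 2900 m (dry): cools by 9.8 × 2.2 = 21.56°C, giving -14.86°C.
From 2900 m to 3600 m (saturated): cools by 4.6 × 0.7 = 3.22°C, giving -18.08°C.
From 3600 m to 1800 m (dry descent): warms by 9.8 × 1.8 = 17.64°C, giving -0.44°C.
Net change vs windward start: -0.44 − 6.7 = -7.14°C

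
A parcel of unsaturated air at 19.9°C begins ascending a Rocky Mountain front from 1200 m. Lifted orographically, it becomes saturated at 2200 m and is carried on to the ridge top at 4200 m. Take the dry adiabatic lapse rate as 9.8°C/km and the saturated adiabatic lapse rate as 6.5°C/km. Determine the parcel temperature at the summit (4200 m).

1200–2200 m, dry: Δz = 1 km ⇒ ΔT = -9.8°C; T = 10.1°C
2200–4200 m, saturated: Δz = 2 km ⇒ ΔT = -13°C; T = -2.9°C

-2.9°C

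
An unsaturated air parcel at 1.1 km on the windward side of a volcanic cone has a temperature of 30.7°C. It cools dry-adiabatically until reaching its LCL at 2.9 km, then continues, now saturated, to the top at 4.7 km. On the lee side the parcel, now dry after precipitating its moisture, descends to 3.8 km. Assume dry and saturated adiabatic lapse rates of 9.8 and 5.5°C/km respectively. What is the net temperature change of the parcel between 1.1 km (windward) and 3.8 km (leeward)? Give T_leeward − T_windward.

-18.72°C

1100–2900 m, dry: Δz = 1.8 km ⇒ ΔT = -17.64°C; T = 13.06°C
2900–4700 m, saturated: Δz = 1.8 km ⇒ ΔT = -9.9°C; T = 3.16°C
4700–3800 m, dry descent: Δz = 0.9 km ⇒ ΔT = +8.82°C; T = 11.98°C
Net change vs windward start: 11.98 − 30.7 = -18.72°C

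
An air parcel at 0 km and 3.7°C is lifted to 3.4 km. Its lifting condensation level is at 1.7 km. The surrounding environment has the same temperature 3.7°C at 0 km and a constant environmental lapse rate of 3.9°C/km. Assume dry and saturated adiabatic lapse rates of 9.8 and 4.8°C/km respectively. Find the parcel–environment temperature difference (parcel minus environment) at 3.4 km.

-11.56°C (parcel cooler than environment)

Parcel:
  0–1700 m, dry: Δz = 1.7 km ⇒ ΔT = -16.66°C; T = -12.96°C
  1700–3400 m, saturated: Δz = 1.7 km ⇒ ΔT = -8.16°C; T = -21.12°C
Environment:
  0–3400 m, environment: Δz = 3.4 km ⇒ ΔT = -13.26°C; T = -9.56°C
T_parcel − T_env = -21.12 − (-9.56) = -11.56°C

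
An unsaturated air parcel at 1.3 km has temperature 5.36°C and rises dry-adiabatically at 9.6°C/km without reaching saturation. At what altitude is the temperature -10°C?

Height above start = (5.36 − (-10)) / 9.6 = 1.6 km
Altitude = 1300 m + 1600 m = 2900 m

2.9 km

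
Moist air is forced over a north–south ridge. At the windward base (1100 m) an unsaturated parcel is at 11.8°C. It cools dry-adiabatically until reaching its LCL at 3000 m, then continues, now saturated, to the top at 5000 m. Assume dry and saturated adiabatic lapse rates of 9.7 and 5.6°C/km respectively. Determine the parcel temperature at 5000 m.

-17.83°C

Dry to 3000 m: -9.7 × 1.9 km = -18.43°C, so T = -6.63°C.
Saturated to 5000 m: -5.6 × 2 km = -11.2°C, so T = -17.83°C.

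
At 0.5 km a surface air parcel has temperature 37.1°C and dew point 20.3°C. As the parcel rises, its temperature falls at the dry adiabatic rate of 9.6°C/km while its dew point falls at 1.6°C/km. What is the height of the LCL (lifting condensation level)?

T and T_d converge at 9.6 − 1.6 = 8°C per km
Height above start = (37.1 − 20.3) / 8 = 2.1 km
LCL altitude = 500 m + 2100 m = 2600 m

2.6 km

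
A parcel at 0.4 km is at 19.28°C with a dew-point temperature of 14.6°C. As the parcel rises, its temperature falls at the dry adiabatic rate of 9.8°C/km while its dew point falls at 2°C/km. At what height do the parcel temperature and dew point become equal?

1 km

T and T_d converge at 9.8 − 2 = 7.8°C per km
Height above start = (19.28 − 14.6) / 7.8 = 0.6 km
LCL altitude = 400 m + 600 m = 1000 m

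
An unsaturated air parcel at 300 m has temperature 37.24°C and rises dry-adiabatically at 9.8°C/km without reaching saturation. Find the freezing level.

4100 m

Height above start = (37.24 − 0) / 9.8 = 3.8 km
Altitude = 300 m + 3800 m = 4100 m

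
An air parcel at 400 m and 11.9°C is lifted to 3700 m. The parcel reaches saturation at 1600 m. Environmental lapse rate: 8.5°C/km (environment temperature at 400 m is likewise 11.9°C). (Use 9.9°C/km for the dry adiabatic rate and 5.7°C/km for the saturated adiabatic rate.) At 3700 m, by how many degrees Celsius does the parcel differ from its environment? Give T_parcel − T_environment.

+4.2°C (parcel warmer than environment)

Parcel:
  Dry to 1600 m: -9.9 × 1.2 km = -11.88°C, so T = 0.02°C.
  Saturated to 3700 m: -5.7 × 2.1 km = -11.97°C, so T = -11.95°C.
Environment:
  Environment to 3700 m: -8.5 × 3.3 km = -28.05°C, so T = -16.15°C.
T_parcel − T_env = -11.95 − (-16.15) = +4.2°C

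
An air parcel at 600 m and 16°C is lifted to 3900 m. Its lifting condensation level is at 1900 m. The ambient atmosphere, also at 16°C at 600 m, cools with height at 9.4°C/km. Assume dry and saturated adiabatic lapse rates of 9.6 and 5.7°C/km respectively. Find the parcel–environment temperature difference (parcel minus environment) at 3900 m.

Parcel:
  600–1900 m, dry: Δz = 1.3 km ⇒ ΔT = -12.48°C; T = 3.52°C
  1900–3900 m, saturated: Δz = 2 km ⇒ ΔT = -11.4°C; T = -7.88°C
Environment:
  600–3900 m, environment: Δz = 3.3 km ⇒ ΔT = -31.02°C; T = -15.02°C
T_parcel − T_env = -7.88 − (-15.02) = +7.14°C

+7.14°C (parcel warmer than environment)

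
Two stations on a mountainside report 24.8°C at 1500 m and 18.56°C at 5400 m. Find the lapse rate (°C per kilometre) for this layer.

1.6°C/km

Γ = −ΔT/Δz = (24.8 − 18.56) / (5400 − 1500) m
  = 6.24°C / 3.9 km = 1.6°C/km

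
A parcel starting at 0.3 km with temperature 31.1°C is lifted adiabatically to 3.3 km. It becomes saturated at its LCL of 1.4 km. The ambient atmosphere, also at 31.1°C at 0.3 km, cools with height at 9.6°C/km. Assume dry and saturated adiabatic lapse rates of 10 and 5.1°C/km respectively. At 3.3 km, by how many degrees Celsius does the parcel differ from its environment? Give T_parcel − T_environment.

Parcel:
  300–1400 m, dry: Δz = 1.1 km ⇒ ΔT = -11°C; T = 20.1°C
  1400–3300 m, saturated: Δz = 1.9 km ⇒ ΔT = -9.69°C; T = 10.41°C
Environment:
  300–3300 m, environment: Δz = 3 km ⇒ ΔT = -28.8°C; T = 2.3°C
T_parcel − T_env = 10.41 − 2.3 = +8.11°C

+8.11°C (parcel warmer than environment)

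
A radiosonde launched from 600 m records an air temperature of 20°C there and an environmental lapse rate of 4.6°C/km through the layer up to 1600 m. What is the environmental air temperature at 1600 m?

15.4°C

600–1600 m, environmental: Δz = 1 km ⇒ ΔT = -4.6°C; T = 15.4°C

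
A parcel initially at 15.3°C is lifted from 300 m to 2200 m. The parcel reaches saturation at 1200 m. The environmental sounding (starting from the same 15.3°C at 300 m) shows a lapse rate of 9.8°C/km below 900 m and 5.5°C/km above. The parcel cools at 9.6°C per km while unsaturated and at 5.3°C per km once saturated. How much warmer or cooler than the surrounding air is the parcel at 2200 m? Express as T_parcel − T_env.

Parcel:
  300–1200 m, dry: Δz = 0.9 km ⇒ ΔT = -8.64°C; T = 6.66°C
  1200–2200 m, saturated: Δz = 1 km ⇒ ΔT = -5.3°C; T = 1.36°C
Environment:
  300–900 m, environment, lower layer: Δz = 0.6 km ⇒ ΔT = -5.88°C; T = 9.42°C
  900–2200 m, environment, upper layer: Δz = 1.3 km ⇒ ΔT = -7.15°C; T = 2.27°C
T_parcel − T_env = 1.36 − 2.27 = -0.91°C

-0.91°C (parcel cooler than environment)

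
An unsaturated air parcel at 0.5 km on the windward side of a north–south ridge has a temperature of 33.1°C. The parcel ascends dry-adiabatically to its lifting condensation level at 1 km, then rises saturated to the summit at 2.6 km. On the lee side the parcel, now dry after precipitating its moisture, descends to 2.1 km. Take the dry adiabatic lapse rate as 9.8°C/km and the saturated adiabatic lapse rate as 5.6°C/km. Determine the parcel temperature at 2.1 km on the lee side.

24.14°C

500–1000 m, dry: Δz = 0.5 km ⇒ ΔT = -4.9°C; T = 28.2°C
1000–2600 m, saturated: Δz = 1.6 km ⇒ ΔT = -8.96°C; T = 19.24°C
2600–2100 m, dry descent: Δz = 0.5 km ⇒ ΔT = +4.9°C; T = 24.14°C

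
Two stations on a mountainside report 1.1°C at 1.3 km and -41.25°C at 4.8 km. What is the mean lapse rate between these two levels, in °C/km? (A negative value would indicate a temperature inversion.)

Γ = −ΔT/Δz = (1.1 − (-41.25)) / (4800 − 1300) m
  = 42.35°C / 3.5 km = 12.1°C/km

12.1°C/km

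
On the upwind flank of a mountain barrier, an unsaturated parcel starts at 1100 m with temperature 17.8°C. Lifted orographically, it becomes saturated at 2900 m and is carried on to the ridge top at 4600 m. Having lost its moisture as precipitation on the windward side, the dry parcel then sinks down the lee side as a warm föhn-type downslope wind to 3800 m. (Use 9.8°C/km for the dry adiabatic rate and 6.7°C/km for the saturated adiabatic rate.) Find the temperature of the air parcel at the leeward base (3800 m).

From 1100 m to 2900 m (dry): cools by 9.8 × 1.8 = 17.64°C, giving 0.16°C.
From 2900 m to 4600 m (saturated): cools by 6.7 × 1.7 = 11.39°C, giving -11.23°C.
From 4600 m to 3800 m (dry descent): warms by 9.8 × 0.8 = 7.84°C, giving -3.39°C.

-3.39°C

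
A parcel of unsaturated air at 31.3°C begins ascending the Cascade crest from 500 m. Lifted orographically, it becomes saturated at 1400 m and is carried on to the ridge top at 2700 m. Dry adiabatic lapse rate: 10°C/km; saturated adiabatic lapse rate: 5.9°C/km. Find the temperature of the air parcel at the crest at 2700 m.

From 500 m to 1400 m (dry): cools by 10 × 0.9 = 9°C, giving 22.3°C.
From 1400 m to 2700 m (saturated): cools by 5.9 × 1.3 = 7.67°C, giving 14.63°C.

14.63°C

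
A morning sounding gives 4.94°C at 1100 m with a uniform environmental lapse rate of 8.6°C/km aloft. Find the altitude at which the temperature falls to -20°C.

4000 m

Height above start = (4.94 − (-20)) / 8.6 = 2.9 km
Altitude = 1100 m + 2900 m = 4000 m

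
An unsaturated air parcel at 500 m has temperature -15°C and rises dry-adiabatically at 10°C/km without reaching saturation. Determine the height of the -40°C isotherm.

Height above start = (-15 − (-40)) / 10 = 2.5 km
Altitude = 500 m + 2500 m = 3000 m

3000 m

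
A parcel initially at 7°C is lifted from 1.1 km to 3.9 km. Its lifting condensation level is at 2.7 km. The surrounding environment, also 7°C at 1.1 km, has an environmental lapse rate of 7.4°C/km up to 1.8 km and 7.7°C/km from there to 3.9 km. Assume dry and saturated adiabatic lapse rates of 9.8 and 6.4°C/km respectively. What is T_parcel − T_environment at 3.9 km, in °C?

Parcel:
  1100–2700 m, dry: Δz = 1.6 km ⇒ ΔT = -15.68°C; T = -8.68°C
  2700–3900 m, saturated: Δz = 1.2 km ⇒ ΔT = -7.68°C; T = -16.36°C
Environment:
  1100–1800 m, environment, lower layer: Δz = 0.7 km ⇒ ΔT = -5.18°C; T = 1.82°C
  1800–3900 m, environment, upper layer: Δz = 2.1 km ⇒ ΔT = -16.17°C; T = -14.35°C
T_parcel − T_env = -16.36 − (-14.35) = -2.01°C

-2.01°C (parcel cooler than environment)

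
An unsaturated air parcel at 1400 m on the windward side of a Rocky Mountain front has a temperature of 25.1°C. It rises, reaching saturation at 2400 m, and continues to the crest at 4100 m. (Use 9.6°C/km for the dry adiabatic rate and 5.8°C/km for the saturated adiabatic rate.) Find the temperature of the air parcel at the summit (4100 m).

1400–2400 m, dry: Δz = 1 km ⇒ ΔT = -9.6°C; T = 15.5°C
2400–4100 m, saturated: Δz = 1.7 km ⇒ ΔT = -9.86°C; T = 5.64°C

5.64°C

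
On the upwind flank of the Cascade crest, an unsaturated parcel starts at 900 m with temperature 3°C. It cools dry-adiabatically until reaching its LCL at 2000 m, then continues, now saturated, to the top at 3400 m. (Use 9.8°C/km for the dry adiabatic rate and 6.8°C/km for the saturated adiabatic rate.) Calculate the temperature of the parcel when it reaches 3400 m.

900–2000 m, dry: Δz = 1.1 km ⇒ ΔT = -10.78°C; T = -7.78°C
2000–3400 m, saturated: Δz = 1.4 km ⇒ ΔT = -9.52°C; T = -17.3°C

-17.3°C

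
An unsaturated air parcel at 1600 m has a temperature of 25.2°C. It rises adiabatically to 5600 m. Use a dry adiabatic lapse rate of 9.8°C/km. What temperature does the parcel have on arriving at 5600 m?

-14°C

1600 → 5600 m (dry adiabatic, 9.8°C/km): ΔT = -9.8 × 4 = -39.2°C → T = -14°C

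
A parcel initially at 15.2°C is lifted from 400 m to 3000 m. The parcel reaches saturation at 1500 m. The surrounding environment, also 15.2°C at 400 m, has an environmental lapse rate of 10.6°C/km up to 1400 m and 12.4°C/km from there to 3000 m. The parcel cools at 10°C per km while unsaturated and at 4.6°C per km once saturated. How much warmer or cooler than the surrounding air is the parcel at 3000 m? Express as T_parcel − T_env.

Parcel:
  Dry to 1500 m: -10 × 1.1 km = -11°C, so T = 4.2°C.
  Saturated to 3000 m: -4.6 × 1.5 km = -6.9°C, so T = -2.7°C.
Environment:
  Environment, lower layer to 1400 m: -10.6 × 1 km = -10.6°C, so T = 4.6°C.
  Environment, upper layer to 3000 m: -12.4 × 1.6 km = -19.84°C, so T = -15.24°C.
T_parcel − T_env = -2.7 − (-15.24) = +12.54°C

+12.54°C (parcel warmer than environment)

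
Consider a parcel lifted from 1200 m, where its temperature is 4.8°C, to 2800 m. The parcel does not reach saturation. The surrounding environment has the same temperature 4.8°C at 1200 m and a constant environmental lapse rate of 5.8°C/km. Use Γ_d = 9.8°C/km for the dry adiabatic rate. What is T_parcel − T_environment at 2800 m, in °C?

Parcel:
  1200 → 2800 m (dry, 9.8°C/km): ΔT = -9.8 × 1.6 = -15.68°C → T = -10.88°C
Environment:
  1200 → 2800 m (environment, 5.8°C/km): ΔT = -5.8 × 1.6 = -9.28°C → T = -4.48°C
T_parcel − T_env = -10.88 − (-4.48) = -6.4°C

-6.4°C (parcel cooler than environment)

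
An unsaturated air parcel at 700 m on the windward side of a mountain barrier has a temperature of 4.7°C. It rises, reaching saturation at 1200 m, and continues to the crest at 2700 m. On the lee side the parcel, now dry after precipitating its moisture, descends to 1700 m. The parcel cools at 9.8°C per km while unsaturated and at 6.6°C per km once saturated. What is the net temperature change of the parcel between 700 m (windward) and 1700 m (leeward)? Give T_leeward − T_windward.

-5°C

700 → 1200 m (dry, 9.8°C/km): ΔT = -9.8 × 0.5 = -4.9°C → T = -0.2°C
1200 → 2700 m (saturated, 6.6°C/km): ΔT = -6.6 × 1.5 = -9.9°C → T = -10.1°C
2700 → 1700 m (dry descent, 9.8°C/km): ΔT = +9.8 × 1 = +9.8°C → T = -0.3°C
Net change vs windward start: -0.3 − 4.7 = -5°C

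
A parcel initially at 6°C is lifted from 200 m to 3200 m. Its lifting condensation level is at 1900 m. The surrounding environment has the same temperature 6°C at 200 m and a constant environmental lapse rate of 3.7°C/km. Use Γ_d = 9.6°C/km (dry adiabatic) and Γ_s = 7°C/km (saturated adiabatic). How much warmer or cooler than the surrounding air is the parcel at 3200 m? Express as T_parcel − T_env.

-14.32°C (parcel cooler than environment)

Parcel:
  200–1900 m, dry: Δz = 1.7 km ⇒ ΔT = -16.32°C; T = -10.32°C
  1900–3200 m, saturated: Δz = 1.3 km ⇒ ΔT = -9.1°C; T = -19.42°C
Environment:
  200–3200 m, environment: Δz = 3 km ⇒ ΔT = -11.1°C; T = -5.1°C
T_parcel − T_env = -19.42 − (-5.1) = -14.32°C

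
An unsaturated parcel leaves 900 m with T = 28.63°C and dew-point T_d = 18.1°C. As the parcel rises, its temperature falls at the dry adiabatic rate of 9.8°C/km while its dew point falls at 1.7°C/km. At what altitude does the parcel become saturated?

2200 m

T and T_d converge at 9.8 − 1.7 = 8.1°C per km
Height above start = (28.63 − 18.1) / 8.1 = 1.3 km
LCL altitude = 900 m + 1300 m = 2200 m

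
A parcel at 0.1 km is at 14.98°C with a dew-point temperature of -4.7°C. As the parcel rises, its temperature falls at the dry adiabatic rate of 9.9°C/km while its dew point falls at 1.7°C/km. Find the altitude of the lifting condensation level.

T and T_d converge at 9.9 − 1.7 = 8.2°C per km
Height above start = (14.98 − (-4.7)) / 8.2 = 2.4 km
LCL altitude = 100 m + 2400 m = 2500 m

2.5 km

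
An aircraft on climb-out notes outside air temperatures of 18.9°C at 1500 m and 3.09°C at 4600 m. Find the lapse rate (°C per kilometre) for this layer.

Γ = −ΔT/Δz = (18.9 − 3.09) / (4600 − 1500) m
  = 15.81°C / 3.1 km = 5.1°C/km

5.1°C/km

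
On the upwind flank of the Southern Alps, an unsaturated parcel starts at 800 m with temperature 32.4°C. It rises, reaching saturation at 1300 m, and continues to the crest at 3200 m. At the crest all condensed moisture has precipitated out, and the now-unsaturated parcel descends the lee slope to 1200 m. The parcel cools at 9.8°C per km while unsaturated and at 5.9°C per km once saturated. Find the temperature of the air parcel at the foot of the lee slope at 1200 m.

800 → 1300 m (dry, 9.8°C/km): ΔT = -9.8 × 0.5 = -4.9°C → T = 27.5°C
1300 → 3200 m (saturated, 5.9°C/km): ΔT = -5.9 × 1.9 = -11.21°C → T = 16.29°C
3200 → 1200 m (dry descent, 9.8°C/km): ΔT = +9.8 × 2 = +19.6°C → T = 35.89°C

35.89°C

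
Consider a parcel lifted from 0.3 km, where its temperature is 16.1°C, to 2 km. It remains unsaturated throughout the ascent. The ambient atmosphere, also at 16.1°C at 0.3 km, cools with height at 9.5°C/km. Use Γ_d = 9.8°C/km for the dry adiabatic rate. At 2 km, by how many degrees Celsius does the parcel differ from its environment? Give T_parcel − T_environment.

Parcel:
  300–2000 m, dry: Δz = 1.7 km ⇒ ΔT = -16.66°C; T = -0.56°C
Environment:
  300–2000 m, environment: Δz = 1.7 km ⇒ ΔT = -16.15°C; T = -0.05°C
T_parcel − T_env = -0.56 − (-0.05) = -0.51°C

-0.51°C (parcel cooler than environment)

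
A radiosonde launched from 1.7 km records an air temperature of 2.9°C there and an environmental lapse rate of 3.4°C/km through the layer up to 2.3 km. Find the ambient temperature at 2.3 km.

0.86°C

From 1700 m to 2300 m (environmental): cools by 3.4 × 0.6 = 2.04°C, giving 0.86°C.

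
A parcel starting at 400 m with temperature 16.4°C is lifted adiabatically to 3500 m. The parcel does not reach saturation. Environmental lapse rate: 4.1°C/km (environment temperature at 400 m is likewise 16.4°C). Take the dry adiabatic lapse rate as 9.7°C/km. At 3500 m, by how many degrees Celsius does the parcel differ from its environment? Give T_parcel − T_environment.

-17.36°C (parcel cooler than environment)

Parcel:
  400 → 3500 m (dry, 9.7°C/km): ΔT = -9.7 × 3.1 = -30.07°C → T = -13.67°C
Environment:
  400 → 3500 m (environment, 4.1°C/km): ΔT = -4.1 × 3.1 = -12.71°C → T = 3.69°C
T_parcel − T_env = -13.67 − 3.69 = -17.36°C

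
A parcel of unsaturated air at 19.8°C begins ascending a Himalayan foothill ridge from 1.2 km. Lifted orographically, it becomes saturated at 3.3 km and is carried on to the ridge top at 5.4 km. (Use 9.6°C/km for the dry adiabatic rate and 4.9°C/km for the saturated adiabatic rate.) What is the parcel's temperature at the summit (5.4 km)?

From 1200 m to 3300 m (dry): cools by 9.6 × 2.1 = 20.16°C, giving -0.36°C.
From 3300 m to 5400 m (saturated): cools by 4.9 × 2.1 = 10.29°C, giving -10.65°C.

-10.65°C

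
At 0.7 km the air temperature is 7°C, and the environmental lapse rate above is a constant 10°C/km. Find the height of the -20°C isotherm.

3.4 km

Height above start = (7 − (-20)) / 10 = 2.7 km
Altitude = 700 m + 2700 m = 3400 m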